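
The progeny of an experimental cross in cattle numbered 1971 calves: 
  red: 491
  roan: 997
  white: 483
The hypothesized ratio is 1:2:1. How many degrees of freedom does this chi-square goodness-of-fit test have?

2

A goodness-of-fit test with 3 phenotype classes has df = 3 − 1 = 2.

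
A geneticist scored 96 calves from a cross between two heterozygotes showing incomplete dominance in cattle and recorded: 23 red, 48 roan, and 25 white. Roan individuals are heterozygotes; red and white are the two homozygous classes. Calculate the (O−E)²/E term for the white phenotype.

With incomplete dominance, a heterozygote × heterozygote cross gives a 1:2:1 phenotypic ratio.
Under the 1:2:1 hypothesis (Σ ratio = 4, N = 96):
  red: 96 × 1/4 = 24
  roan: 96 × 2/4 = 48
  white: 96 × 1/4 = 24
Contribution of white: (25 − 24)² / 24 = 0.0417

0.042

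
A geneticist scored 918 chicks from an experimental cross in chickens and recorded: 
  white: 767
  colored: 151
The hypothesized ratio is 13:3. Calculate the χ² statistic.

Total ratio parts = 16. Expected numbers out of 918:
  white: 918 × 13/16 = 745.875
  colored: 918 × 3/16 = 172.125
χ² = Σ (O − E)² / E
  white: (767 − 745.875)² / 745.875 = 0.5983
  colored: (151 − 172.125)² / 172.125 = 2.5927
χ² = 0.5983 + 2.5927 = 3.191

3.191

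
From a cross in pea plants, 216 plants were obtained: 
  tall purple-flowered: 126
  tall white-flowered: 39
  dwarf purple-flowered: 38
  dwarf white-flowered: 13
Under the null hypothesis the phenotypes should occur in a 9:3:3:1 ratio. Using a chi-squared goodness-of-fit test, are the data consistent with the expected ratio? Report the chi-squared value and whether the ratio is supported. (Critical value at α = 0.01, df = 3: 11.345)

Expected counts for N = 216 under a 9:3:3:1 ratio (total parts = 16):
  tall purple-flowered: 216 × 9/16 = 121.5
  tall white-flowered: 216 × 3/16 = 40.5
  dwarf purple-flowered: 216 × 3/16 = 40.5
  dwarf white-flowered: 216 × 1/16 = 13.5
χ² = Σ (O − E)² / E
  tall purple-flowered: (126 − 121.5)² / 121.5 = 0.1667
  tall white-flowered: (39 − 40.5)² / 40.5 = 0.0556
  dwarf purple-flowered: (38 − 40.5)² / 40.5 = 0.1543
  dwarf white-flowered: (13 − 13.5)² / 13.5 = 0.0185
χ² = 0.1667 + 0.0556 + 0.1543 + 0.0185 = 0.3951 ≈ 0.395
Degrees of freedom = 4 − 1 = 3; critical value at α = 0.01 is 11.345.
Since 0.395 < 11.345, we fail to reject the null hypothesis — the data are consistent with the 9:3:3:1 ratio.

0.395; consistent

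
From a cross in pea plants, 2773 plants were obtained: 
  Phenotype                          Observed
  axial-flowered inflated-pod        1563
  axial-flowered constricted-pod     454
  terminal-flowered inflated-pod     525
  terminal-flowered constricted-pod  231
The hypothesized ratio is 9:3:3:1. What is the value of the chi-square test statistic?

The 9:3:3:1 ratio has 16 parts, so with N = 2773 the expected counts are:
  axial-flowered inflated-pod: 2773 × 9/16 = 1559.8125
  axial-flowered constricted-pod: 2773 × 3/16 = 519.9375
  terminal-flowered inflated-pod: 2773 × 3/16 = 519.9375
  terminal-flowered constricted-pod: 2773 × 1/16 = 173.3125
χ² = Σ (O − E)² / E
  axial-flowered inflated-pod: (1563 − 1559.8125)² / 1559.8125 = 0.0065
  axial-flowered constricted-pod: (454 − 519.9375)² / 519.9375 = 8.3621
  terminal-flowered inflated-pod: (525 − 519.9375)² / 519.9375 = 0.0493
  terminal-flowered constricted-pod: (231 − 173.3125)² / 173.3125 = 19.2014
χ² = 0.0065 + 8.3621 + 0.0493 + 19.2014 = 27.6193 ≈ 27.619

27.619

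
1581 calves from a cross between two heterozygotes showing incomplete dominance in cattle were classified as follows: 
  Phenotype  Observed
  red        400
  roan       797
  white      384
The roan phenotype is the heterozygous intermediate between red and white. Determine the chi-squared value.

0.431

With incomplete dominance, a heterozygote × heterozygote cross gives a 1:2:1 phenotypic ratio.
The 1:2:1 ratio has 4 parts, so with N = 1581 the expected counts are:
  red: 1581 × 1/4 = 395.25
  roan: 1581 × 2/4 = 790.5
  white: 1581 × 1/4 = 395.25
χ² = Σ (O − E)² / E
  red: (400 − 395.25)² / 395.25 = 0.0571
  roan: (797 − 790.5)² / 790.5 = 0.0534
  white: (384 − 395.25)² / 395.25 = 0.3202
χ² = 0.0571 + 0.0534 + 0.3202 = 0.4307 ≈ 0.431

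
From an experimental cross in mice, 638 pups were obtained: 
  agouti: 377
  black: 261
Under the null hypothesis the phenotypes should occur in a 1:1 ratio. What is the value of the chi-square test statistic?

21.091

Expected counts for N = 638 under a 1:1 ratio (total parts = 2):
  agouti: 638 × 1/2 = 319
  black: 638 × 1/2 = 319
χ² = Σ (O − E)² / E
  agouti: (377 − 319)² / 319 = 10.5455
  black: (261 − 319)² / 319 = 10.5455
χ² = 10.5455 + 10.5455 = 21.091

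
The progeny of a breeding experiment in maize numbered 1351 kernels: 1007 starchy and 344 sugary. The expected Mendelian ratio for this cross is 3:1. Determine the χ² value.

Under the 3:1 hypothesis (Σ ratio = 4, N = 1351):
  starchy: 1351 × 3/4 = 1013.25
  sugary: 1351 × 1/4 = 337.75
χ² = Σ (O − E)² / E
  starchy: (1007 − 1013.25)² / 1013.25 = 0.0386
  sugary: (344 − 337.75)² / 337.75 = 0.1157
χ² = 0.0386 + 0.1157 = 0.1543 ≈ 0.154

0.154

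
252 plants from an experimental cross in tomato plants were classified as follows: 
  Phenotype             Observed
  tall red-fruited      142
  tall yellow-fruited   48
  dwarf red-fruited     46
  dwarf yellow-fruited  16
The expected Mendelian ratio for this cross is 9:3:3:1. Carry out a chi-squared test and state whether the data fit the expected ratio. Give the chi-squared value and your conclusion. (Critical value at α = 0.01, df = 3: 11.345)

0.049; consistent

Expected counts for N = 252 under a 9:3:3:1 ratio (total parts = 16):
  tall red-fruited: 252 × 9/16 = 141.75
  tall yellow-fruited: 252 × 3/16 = 47.25
  dwarf red-fruited: 252 × 3/16 = 47.25
  dwarf yellow-fruited: 252 × 1/16 = 15.75
χ² = Σ (O − E)² / E
  tall red-fruited: (142 − 141.75)² / 141.75 = 0.0004
  tall yellow-fruited: (48 − 47.25)² / 47.25 = 0.0119
  dwarf red-fruited: (46 − 47.25)² / 47.25 = 0.0331
  dwarf yellow-fruited: (16 − 15.75)² / 15.75 = 0.0040
χ² = 0.0004 + 0.0119 + 0.0331 + 0.0040 = 0.0494 ≈ 0.049
Degrees of freedom = 4 − 1 = 3; critical value at α = 0.01 is 11.345.
Since 0.049 < 11.345, we fail to reject the null hypothesis — the data are consistent with the 9:3:3:1 ratio.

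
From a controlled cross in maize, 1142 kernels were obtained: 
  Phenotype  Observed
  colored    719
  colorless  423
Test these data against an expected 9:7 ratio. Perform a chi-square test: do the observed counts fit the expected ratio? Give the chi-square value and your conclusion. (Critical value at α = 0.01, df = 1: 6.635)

Expected counts for N = 1142 under a 9:7 ratio (total parts = 16):
  colored: 1142 × 9/16 = 642.375
  colorless: 1142 × 7/16 = 499.625
χ² = Σ (O − E)² / E
  colored: (719 − 642.375)² / 642.375 = 9.1401
  colorless: (423 − 499.625)² / 499.625 = 11.7516
χ² = 9.1401 + 11.7516 = 20.8917 ≈ 20.892
Degrees of freedom = 2 − 1 = 1; critical value at α = 0.01 is 6.635.
Since 20.892 > 6.635, we reject the null hypothesis — the data do not fit the 9:7 ratio.

20.892; not consistent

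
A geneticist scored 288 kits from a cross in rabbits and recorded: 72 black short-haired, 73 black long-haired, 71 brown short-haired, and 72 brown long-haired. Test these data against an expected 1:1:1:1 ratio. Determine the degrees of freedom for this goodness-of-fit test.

A goodness-of-fit test with 4 phenotype classes has df = 4 − 1 = 3.

3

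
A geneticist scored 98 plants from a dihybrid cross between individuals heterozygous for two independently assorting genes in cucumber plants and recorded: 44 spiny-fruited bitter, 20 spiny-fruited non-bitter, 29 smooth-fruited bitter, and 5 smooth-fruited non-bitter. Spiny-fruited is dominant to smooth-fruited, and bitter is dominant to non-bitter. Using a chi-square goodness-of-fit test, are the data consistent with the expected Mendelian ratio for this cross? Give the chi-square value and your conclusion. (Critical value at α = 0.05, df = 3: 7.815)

A dihybrid F₂ with independent assortment and complete dominance at both loci gives a 9:3:3:1 phenotypic ratio.
Total ratio parts = 16. Expected numbers out of 98:
  spiny-fruited bitter: 98 × 9/16 = 55.125
  spiny-fruited non-bitter: 98 × 3/16 = 18.375
  smooth-fruited bitter: 98 × 3/16 = 18.375
  smooth-fruited non-bitter: 98 × 1/16 = 6.125
χ² = Σ (O − E)² / E
  spiny-fruited bitter: (44 − 55.125)² / 55.125 = 2.2452
  spiny-fruited non-bitter: (20 − 18.375)² / 18.375 = 0.1437
  smooth-fruited bitter: (29 − 18.375)² / 18.375 = 6.1437
  smooth-fruited non-bitter: (5 − 6.125)² / 6.125 = 0.2066
χ² = 2.2452 + 0.1437 + 6.1437 + 0.2066 = 8.7392 ≈ 8.739
Degrees of freedom = 4 − 1 = 3; critical value at α = 0.05 is 7.815.
Since 8.739 > 7.815, we reject the null hypothesis — the data do not fit the 9:3:3:1 ratio.

8.739; not consistent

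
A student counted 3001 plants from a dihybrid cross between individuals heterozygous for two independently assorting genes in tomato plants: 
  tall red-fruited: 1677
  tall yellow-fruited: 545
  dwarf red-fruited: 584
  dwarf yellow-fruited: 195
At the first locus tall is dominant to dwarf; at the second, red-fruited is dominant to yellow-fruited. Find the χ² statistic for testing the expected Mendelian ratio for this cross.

1.731

A dihybrid F₂ with independent assortment and complete dominance at both loci gives a 9:3:3:1 phenotypic ratio.
The 9:3:3:1 ratio has 16 parts, so with N = 3001 the expected counts are:
  tall red-fruited: 3001 × 9/16 = 1688.0625
  tall yellow-fruited: 3001 × 3/16 = 562.6875
  dwarf red-fruited: 3001 × 3/16 = 562.6875
  dwarf yellow-fruited: 3001 × 1/16 = 187.5625
χ² = Σ (O − E)² / E
  tall red-fruited: (1677 − 1688.0625)² / 1688.0625 = 0.0725
  tall yellow-fruited: (545 − 562.6875)² / 562.6875 = 0.5560
  dwarf red-fruited: (584 − 562.6875)² / 562.6875 = 0.8072
  dwarf yellow-fruited: (195 − 187.5625)² / 187.5625 = 0.2949
χ² = 0.0725 + 0.5560 + 0.8072 + 0.2949 = 1.7306 ≈ 1.731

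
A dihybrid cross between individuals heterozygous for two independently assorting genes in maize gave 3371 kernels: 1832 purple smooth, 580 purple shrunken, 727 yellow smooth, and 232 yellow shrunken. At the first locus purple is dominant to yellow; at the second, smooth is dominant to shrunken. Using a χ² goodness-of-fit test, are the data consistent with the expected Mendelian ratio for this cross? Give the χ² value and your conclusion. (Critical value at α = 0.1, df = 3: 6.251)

A dihybrid F₂ with independent assortment and complete dominance at both loci gives a 9:3:3:1 phenotypic ratio.
Total ratio parts = 16. Expected numbers out of 3371:
  purple smooth: 3371 × 9/16 = 1896.1875
  purple shrunken: 3371 × 3/16 = 632.0625
  yellow smooth: 3371 × 3/16 = 632.0625
  yellow shrunken: 3371 × 1/16 = 210.6875
χ² = Σ (O − E)² / E
  purple smooth: (1832 − 1896.1875)² / 1896.1875 = 2.1728
  purple shrunken: (580 − 632.0625)² / 632.0625 = 4.2883
  yellow smooth: (727 − 632.0625)² / 632.0625 = 14.2599
  yellow shrunken: (232 − 210.6875)² / 210.6875 = 2.1559
χ² = 2.1728 + 4.2883 + 14.2599 + 2.1559 = 22.8769 ≈ 22.877
Degrees of freedom = 4 − 1 = 3; critical value at α = 0.1 is 6.251.
Since 22.877 > 6.251, we reject the null hypothesis — the data do not fit the 9:3:3:1 ratio.

22.877; not consistent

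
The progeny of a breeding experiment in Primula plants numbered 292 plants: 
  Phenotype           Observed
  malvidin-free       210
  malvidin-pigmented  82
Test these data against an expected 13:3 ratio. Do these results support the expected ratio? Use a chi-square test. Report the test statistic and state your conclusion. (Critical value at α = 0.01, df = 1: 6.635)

16.693; not consistent

Under the 13:3 hypothesis (Σ ratio = 16, N = 292):
  malvidin-free: 292 × 13/16 = 237.25
  malvidin-pigmented: 292 × 3/16 = 54.75
χ² = Σ (O − E)² / E
  malvidin-free: (210 − 237.25)² / 237.25 = 3.1299
  malvidin-pigmented: (82 − 54.75)² / 54.75 = 13.5628
χ² = 3.1299 + 13.5628 = 16.6927 ≈ 16.693
Degrees of freedom = 2 − 1 = 1; critical value at α = 0.01 is 6.635.
Since 16.693 > 6.635, we reject the null hypothesis — the data do not fit the 13:3 ratio.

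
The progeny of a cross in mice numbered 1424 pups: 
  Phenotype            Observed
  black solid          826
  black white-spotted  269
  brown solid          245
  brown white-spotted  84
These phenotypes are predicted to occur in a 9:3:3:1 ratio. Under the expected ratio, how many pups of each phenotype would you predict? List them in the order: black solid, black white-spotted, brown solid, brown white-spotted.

801, 267, 267, 89

Under the 9:3:3:1 hypothesis (Σ ratio = 16, N = 1424):
  black solid: 1424 × 9/16 = 801
  black white-spotted: 1424 × 3/16 = 267
  brown solid: 1424 × 3/16 = 267
  brown white-spotted: 1424 × 1/16 = 89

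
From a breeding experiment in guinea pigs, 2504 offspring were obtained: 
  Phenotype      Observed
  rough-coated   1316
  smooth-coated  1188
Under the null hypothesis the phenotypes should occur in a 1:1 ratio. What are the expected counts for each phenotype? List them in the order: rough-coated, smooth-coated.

The 1:1 ratio has 2 parts, so with N = 2504 the expected counts are:
  rough-coated: 2504 × 1/2 = 1252
  smooth-coated: 2504 × 1/2 = 1252

1252, 1252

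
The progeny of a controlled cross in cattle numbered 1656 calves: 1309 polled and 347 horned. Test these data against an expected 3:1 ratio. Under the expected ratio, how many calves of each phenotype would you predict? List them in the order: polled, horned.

Under the 3:1 hypothesis (Σ ratio = 4, N = 1656):
  polled: 1656 × 3/4 = 1242
  horned: 1656 × 1/4 = 414

1242, 414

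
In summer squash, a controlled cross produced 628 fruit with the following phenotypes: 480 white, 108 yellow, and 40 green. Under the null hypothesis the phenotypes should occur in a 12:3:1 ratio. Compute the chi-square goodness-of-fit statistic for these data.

The 12:3:1 ratio has 16 parts, so with N = 628 the expected counts are:
  white: 628 × 12/16 = 471
  yellow: 628 × 3/16 = 117.75
  green: 628 × 1/16 = 39.25
χ² = Σ (O − E)² / E
  white: (480 − 471)² / 471 = 0.1720
  yellow: (108 − 117.75)² / 117.75 = 0.8073
  green: (40 − 39.25)² / 39.25 = 0.0143
χ² = 0.1720 + 0.8073 + 0.0143 = 0.9936 ≈ 0.994

0.994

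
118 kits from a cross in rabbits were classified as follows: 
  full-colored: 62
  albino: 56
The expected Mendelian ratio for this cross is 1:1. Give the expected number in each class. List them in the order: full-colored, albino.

Under the 1:1 hypothesis (Σ ratio = 2, N = 118):
  full-colored: 118 × 1/2 = 59
  albino: 118 × 1/2 = 59

59, 59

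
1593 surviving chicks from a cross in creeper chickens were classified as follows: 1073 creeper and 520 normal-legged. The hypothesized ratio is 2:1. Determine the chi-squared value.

Under the 2:1 hypothesis (Σ ratio = 3, N = 1593):
  creeper: 1593 × 2/3 = 1062
  normal-legged: 1593 × 1/3 = 531
χ² = Σ (O − E)² / E
  creeper: (1073 − 1062)² / 1062 = 0.1139
  normal-legged: (520 − 531)² / 531 = 0.2279
χ² = 0.1139 + 0.2279 = 0.3418 ≈ 0.342

0.342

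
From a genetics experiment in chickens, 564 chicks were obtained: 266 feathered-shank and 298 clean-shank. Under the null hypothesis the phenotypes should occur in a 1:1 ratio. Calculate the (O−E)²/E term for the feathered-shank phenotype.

Expected counts for N = 564 under a 1:1 ratio (total parts = 2):
  feathered-shank: 564 × 1/2 = 282
  clean-shank: 564 × 1/2 = 282
Contribution of feathered-shank: (266 − 282)² / 282 = 0.9078

0.908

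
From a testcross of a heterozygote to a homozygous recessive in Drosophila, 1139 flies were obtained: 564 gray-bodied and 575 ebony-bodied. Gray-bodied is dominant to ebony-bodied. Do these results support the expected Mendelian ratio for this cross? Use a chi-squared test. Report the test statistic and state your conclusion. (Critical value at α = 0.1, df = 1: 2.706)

A testcross of a heterozygote (Aa × aa) gives a 1:1 phenotypic ratio.
The 1:1 ratio has 2 parts, so with N = 1139 the expected counts are:
  gray-bodied: 1139 × 1/2 = 569.5
  ebony-bodied: 1139 × 1/2 = 569.5
χ² = Σ (O − E)² / E
  gray-bodied: (564 − 569.5)² / 569.5 = 0.0531
  ebony-bodied: (575 − 569.5)² / 569.5 = 0.0531
χ² = 0.0531 + 0.0531 = 0.1062 ≈ 0.106
Degrees of freedom = 2 − 1 = 1; critical value at α = 0.1 is 2.706.
Since 0.106 < 2.706, we fail to reject the null hypothesis — the data are consistent with the 1:1 ratio.

0.106; consistent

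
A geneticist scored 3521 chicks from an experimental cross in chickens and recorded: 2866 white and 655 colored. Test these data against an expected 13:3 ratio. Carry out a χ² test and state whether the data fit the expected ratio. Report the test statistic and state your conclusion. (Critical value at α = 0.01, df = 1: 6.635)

0.050; consistent

The 13:3 ratio has 16 parts, so with N = 3521 the expected counts are:
  white: 3521 × 13/16 = 2860.8125
  colored: 3521 × 3/16 = 660.1875
χ² = Σ (O − E)² / E
  white: (2866 − 2860.8125)² / 2860.8125 = 0.0094
  colored: (655 − 660.1875)² / 660.1875 = 0.0408
χ² = 0.0094 + 0.0408 = 0.0502 ≈ 0.050
Degrees of freedom = 2 − 1 = 1; critical value at α = 0.01 is 6.635.
Since 0.050 < 6.635, we fail to reject the null hypothesis — the data are consistent with the 13:3 ratio.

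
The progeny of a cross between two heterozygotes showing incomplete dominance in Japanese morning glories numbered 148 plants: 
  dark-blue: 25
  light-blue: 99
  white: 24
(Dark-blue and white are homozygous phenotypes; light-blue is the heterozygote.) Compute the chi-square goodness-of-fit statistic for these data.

16.905

With incomplete dominance, a heterozygote × heterozygote cross gives a 1:2:1 phenotypic ratio.
The 1:2:1 ratio has 4 parts, so with N = 148 the expected counts are:
  dark-blue: 148 × 1/4 = 37
  light-blue: 148 × 2/4 = 74
  white: 148 × 1/4 = 37
χ² = Σ (O − E)² / E
  dark-blue: (25 − 37)² / 37 = 3.8919
  light-blue: (99 − 74)² / 74 = 8.4459
  white: (24 − 37)² / 37 = 4.5676
χ² = 3.8919 + 8.4459 + 4.5676 = 16.9054 ≈ 16.905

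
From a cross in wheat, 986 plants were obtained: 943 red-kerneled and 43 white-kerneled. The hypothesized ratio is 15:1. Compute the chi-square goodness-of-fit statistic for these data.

6.004

The 15:1 ratio has 16 parts, so with N = 986 the expected counts are:
  red-kerneled: 986 × 15/16 = 924.375
  white-kerneled: 986 × 1/16 = 61.625
χ² = Σ (O − E)² / E
  red-kerneled: (943 − 924.375)² / 924.375 = 0.3753
  white-kerneled: (43 − 61.625)² / 61.625 = 5.6291
χ² = 0.3753 + 5.6291 = 6.0044 ≈ 6.004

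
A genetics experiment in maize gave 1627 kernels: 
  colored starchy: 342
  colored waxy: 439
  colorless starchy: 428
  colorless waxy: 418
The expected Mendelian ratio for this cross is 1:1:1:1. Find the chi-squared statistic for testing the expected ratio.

Under the 1:1:1:1 hypothesis (Σ ratio = 4, N = 1627):
  colored starchy: 1627 × 1/4 = 406.75
  colored waxy: 1627 × 1/4 = 406.75
  colorless starchy: 1627 × 1/4 = 406.75
  colorless waxy: 1627 × 1/4 = 406.75
χ² = Σ (O − E)² / E
  colored starchy: (342 − 406.75)² / 406.75 = 10.3075
  colored waxy: (439 − 406.75)² / 406.75 = 2.5570
  colorless starchy: (428 − 406.75)² / 406.75 = 1.1102
  colorless waxy: (418 − 406.75)² / 406.75 = 0.3112
χ² = 10.3075 + 2.5570 + 1.1102 + 0.3112 = 14.2859 ≈ 14.286

14.286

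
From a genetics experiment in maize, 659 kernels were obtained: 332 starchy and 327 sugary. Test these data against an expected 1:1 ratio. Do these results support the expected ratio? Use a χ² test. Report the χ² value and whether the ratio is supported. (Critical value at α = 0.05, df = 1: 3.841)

Expected counts for N = 659 under a 1:1 ratio (total parts = 2):
  starchy: 659 × 1/2 = 329.5
  sugary: 659 × 1/2 = 329.5
χ² = Σ (O − E)² / E
  starchy: (332 − 329.5)² / 329.5 = 0.0190
  sugary: (327 − 329.5)² / 329.5 = 0.0190
χ² = 0.0190 + 0.0190 = 0.038
Degrees of freedom = 2 − 1 = 1; critical value at α = 0.05 is 3.841.
Since 0.038 < 3.841, we fail to reject the null hypothesis — the data are consistent with the 1:1 ratio.

0.038; consistent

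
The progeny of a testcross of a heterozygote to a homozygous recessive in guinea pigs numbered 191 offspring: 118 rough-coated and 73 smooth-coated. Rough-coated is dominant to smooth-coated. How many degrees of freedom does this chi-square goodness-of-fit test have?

A testcross of a heterozygote (Aa × aa) gives a 1:1 phenotypic ratio.
A goodness-of-fit test with 2 phenotype classes has df = 2 − 1 = 1.

1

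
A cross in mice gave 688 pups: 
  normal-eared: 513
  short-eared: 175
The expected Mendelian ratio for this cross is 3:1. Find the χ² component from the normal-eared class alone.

Under the 3:1 hypothesis (Σ ratio = 4, N = 688):
  normal-eared: 688 × 3/4 = 516
  short-eared: 688 × 1/4 = 172
Contribution of normal-eared: (513 − 516)² / 516 = 0.0174

0.017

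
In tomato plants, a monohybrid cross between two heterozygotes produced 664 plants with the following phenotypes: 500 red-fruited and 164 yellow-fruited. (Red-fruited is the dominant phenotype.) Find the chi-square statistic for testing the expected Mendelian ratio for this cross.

For a monohybrid cross between heterozygotes with complete dominance, the expected phenotypic ratio is 3:1.
Total ratio parts = 4. Expected numbers out of 664:
  red-fruited: 664 × 3/4 = 498
  yellow-fruited: 664 × 1/4 = 166
χ² = Σ (O − E)² / E
  red-fruited: (500 − 498)² / 498 = 0.0080
  yellow-fruited: (164 − 166)² / 166 = 0.0241
χ² = 0.0080 + 0.0241 = 0.0321 ≈ 0.032

0.032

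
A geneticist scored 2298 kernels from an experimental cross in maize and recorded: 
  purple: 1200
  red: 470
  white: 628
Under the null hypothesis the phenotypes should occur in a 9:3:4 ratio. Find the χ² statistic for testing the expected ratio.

15.172

Total ratio parts = 16. Expected numbers out of 2298:
  purple: 2298 × 9/16 = 1292.625
  red: 2298 × 3/16 = 430.875
  white: 2298 × 4/16 = 574.5
χ² = Σ (O − E)² / E
  purple: (1200 − 1292.625)² / 1292.625 = 6.6372
  red: (470 − 430.875)² / 430.875 = 3.5527
  white: (628 − 574.5)² / 574.5 = 4.9822
χ² = 6.6372 + 3.5527 + 4.9822 = 15.1721 ≈ 15.172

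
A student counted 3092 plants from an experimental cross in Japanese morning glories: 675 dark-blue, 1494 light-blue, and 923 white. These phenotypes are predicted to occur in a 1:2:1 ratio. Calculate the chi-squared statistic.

Total ratio parts = 4. Expected numbers out of 3092:
  dark-blue: 3092 × 1/4 = 773
  light-blue: 3092 × 2/4 = 1546
  white: 3092 × 1/4 = 773
χ² = Σ (O − E)² / E
  dark-blue: (675 − 773)² / 773 = 12.4243
  light-blue: (1494 − 1546)² / 1546 = 1.7490
  white: (923 − 773)² / 773 = 29.1074
χ² = 12.4243 + 1.7490 + 29.1074 = 43.2807 ≈ 43.281

43.281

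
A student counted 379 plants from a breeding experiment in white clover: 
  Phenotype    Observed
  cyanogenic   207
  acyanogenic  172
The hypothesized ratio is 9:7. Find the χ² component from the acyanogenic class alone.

The 9:7 ratio has 16 parts, so with N = 379 the expected counts are:
  cyanogenic: 379 × 9/16 = 213.1875
  acyanogenic: 379 × 7/16 = 165.8125
Contribution of acyanogenic: (172 − 165.8125)² / 165.8125 = 0.2309

0.231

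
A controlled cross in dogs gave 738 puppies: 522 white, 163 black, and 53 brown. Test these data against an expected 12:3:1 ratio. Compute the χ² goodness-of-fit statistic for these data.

Total ratio parts = 16. Expected numbers out of 738:
  white: 738 × 12/16 = 553.5
  black: 738 × 3/16 = 138.375
  brown: 738 × 1/16 = 46.125
χ² = Σ (O − E)² / E
  white: (522 − 553.5)² / 553.5 = 1.7927
  black: (163 − 138.375)² / 138.375 = 4.3822
  brown: (53 − 46.125)² / 46.125 = 1.0247
χ² = 1.7927 + 4.3822 + 1.0247 = 7.1996 ≈ 7.200

7.200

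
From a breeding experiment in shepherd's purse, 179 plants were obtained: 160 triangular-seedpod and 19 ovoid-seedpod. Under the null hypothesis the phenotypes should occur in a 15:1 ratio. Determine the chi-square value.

Total ratio parts = 16. Expected numbers out of 179:
  triangular-seedpod: 179 × 15/16 = 167.8125
  ovoid-seedpod: 179 × 1/16 = 11.1875
χ² = Σ (O − E)² / E
  triangular-seedpod: (160 − 167.8125)² / 167.8125 = 0.3637
  ovoid-seedpod: (19 − 11.1875)² / 11.1875 = 5.4557
χ² = 0.3637 + 5.4557 = 5.8194 ≈ 5.819

5.819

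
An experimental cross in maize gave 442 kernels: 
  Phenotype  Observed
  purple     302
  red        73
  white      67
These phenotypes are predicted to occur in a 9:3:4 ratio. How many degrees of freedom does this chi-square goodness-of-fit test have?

2

A goodness-of-fit test with 3 phenotype classes has df = 3 − 1 = 2.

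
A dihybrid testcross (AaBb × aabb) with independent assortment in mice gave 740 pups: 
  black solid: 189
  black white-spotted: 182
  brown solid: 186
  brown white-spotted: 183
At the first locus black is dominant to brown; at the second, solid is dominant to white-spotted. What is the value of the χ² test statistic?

A dihybrid testcross with independent assortment gives a 1:1:1:1 ratio.
Total ratio parts = 4. Expected numbers out of 740:
  black solid: 740 × 1/4 = 185
  black white-spotted: 740 × 1/4 = 185
  brown solid: 740 × 1/4 = 185
  brown white-spotted: 740 × 1/4 = 185
χ² = Σ (O − E)² / E
  black solid: (189 − 185)² / 185 = 0.0865
  black white-spotted: (182 − 185)² / 185 = 0.0486
  brown solid: (186 − 185)² / 185 = 0.0054
  brown white-spotted: (183 − 185)² / 185 = 0.0216
χ² = 0.0865 + 0.0486 + 0.0054 + 0.0216 = 0.1621 ≈ 0.162

0.162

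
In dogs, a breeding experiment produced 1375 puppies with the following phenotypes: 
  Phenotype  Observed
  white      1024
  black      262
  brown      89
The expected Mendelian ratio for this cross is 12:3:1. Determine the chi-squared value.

Expected counts for N = 1375 under a 12:3:1 ratio (total parts = 16):
  white: 1375 × 12/16 = 1031.25
  black: 1375 × 3/16 = 257.8125
  brown: 1375 × 1/16 = 85.9375
χ² = Σ (O − E)² / E
  white: (1024 − 1031.25)² / 1031.25 = 0.0510
  black: (262 − 257.8125)² / 257.8125 = 0.0680
  brown: (89 − 85.9375)² / 85.9375 = 0.1091
χ² = 0.0510 + 0.0680 + 0.1091 = 0.2281 ≈ 0.228

0.228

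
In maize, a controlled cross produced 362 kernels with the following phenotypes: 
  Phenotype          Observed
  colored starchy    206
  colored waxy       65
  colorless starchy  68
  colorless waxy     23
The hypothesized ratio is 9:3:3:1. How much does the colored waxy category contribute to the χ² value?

The 9:3:3:1 ratio has 16 parts, so with N = 362 the expected counts are:
  colored starchy: 362 × 9/16 = 203.625
  colored waxy: 362 × 3/16 = 67.875
  colorless starchy: 362 × 3/16 = 67.875
  colorless waxy: 362 × 1/16 = 22.625
Contribution of colored waxy: (65 − 67.875)² / 67.875 = 0.1218

0.122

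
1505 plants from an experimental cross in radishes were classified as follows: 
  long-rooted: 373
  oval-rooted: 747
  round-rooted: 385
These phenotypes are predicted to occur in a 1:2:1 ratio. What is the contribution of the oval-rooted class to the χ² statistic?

Expected counts for N = 1505 under a 1:2:1 ratio (total parts = 4):
  long-rooted: 1505 × 1/4 = 376.25
  oval-rooted: 1505 × 2/4 = 752.5
  round-rooted: 1505 × 1/4 = 376.25
Contribution of oval-rooted: (747 − 752.5)² / 752.5 = 0.0402

0.040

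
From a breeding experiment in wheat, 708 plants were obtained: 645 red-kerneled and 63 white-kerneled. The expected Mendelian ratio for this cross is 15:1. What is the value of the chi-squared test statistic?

Expected counts for N = 708 under a 15:1 ratio (total parts = 16):
  red-kerneled: 708 × 15/16 = 663.75
  white-kerneled: 708 × 1/16 = 44.25
χ² = Σ (O − E)² / E
  red-kerneled: (645 − 663.75)² / 663.75 = 0.5297
  white-kerneled: (63 − 44.25)² / 44.25 = 7.9449
χ² = 0.5297 + 7.9449 = 8.4746 ≈ 8.475

8.475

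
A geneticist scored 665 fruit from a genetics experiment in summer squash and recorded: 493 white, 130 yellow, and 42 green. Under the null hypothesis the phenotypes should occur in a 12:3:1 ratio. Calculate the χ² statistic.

0.297

Under the 12:3:1 hypothesis (Σ ratio = 16, N = 665):
  white: 665 × 12/16 = 498.75
  yellow: 665 × 3/16 = 124.6875
  green: 665 × 1/16 = 41.5625
χ² = Σ (O − E)² / E
  white: (493 − 498.75)² / 498.75 = 0.0663
  yellow: (130 − 124.6875)² / 124.6875 = 0.2263
  green: (42 − 41.5625)² / 41.5625 = 0.0046
χ² = 0.0663 + 0.2263 + 0.0046 = 0.2972 ≈ 0.297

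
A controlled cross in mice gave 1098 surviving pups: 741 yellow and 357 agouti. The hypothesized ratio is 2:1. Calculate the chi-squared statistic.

0.332

Total ratio parts = 3. Expected numbers out of 1098:
  yellow: 1098 × 2/3 = 732
  agouti: 1098 × 1/3 = 366
χ² = Σ (O − E)² / E
  yellow: (741 − 732)² / 732 = 0.1107
  agouti: (357 − 366)² / 366 = 0.2213
χ² = 0.1107 + 0.2213 = 0.332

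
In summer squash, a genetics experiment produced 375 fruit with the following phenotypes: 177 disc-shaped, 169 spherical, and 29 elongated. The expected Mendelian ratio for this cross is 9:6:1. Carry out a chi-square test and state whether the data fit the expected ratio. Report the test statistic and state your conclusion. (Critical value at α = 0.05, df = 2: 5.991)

Expected counts for N = 375 under a 9:6:1 ratio (total parts = 16):
  disc-shaped: 375 × 9/16 = 210.9375
  spherical: 375 × 6/16 = 140.625
  elongated: 375 × 1/16 = 23.4375
χ² = Σ (O − E)² / E
  disc-shaped: (177 − 210.9375)² / 210.9375 = 5.4602
  spherical: (169 − 140.625)² / 140.625 = 5.7254
  elongated: (29 − 23.4375)² / 23.4375 = 1.3202
χ² = 5.4602 + 5.7254 + 1.3202 = 12.5058 ≈ 12.506
Degrees of freedom = 3 − 1 = 2; critical value at α = 0.05 is 5.991.
Since 12.506 > 5.991, we reject the null hypothesis — the data do not fit the 9:6:1 ratio.

12.506; not consistent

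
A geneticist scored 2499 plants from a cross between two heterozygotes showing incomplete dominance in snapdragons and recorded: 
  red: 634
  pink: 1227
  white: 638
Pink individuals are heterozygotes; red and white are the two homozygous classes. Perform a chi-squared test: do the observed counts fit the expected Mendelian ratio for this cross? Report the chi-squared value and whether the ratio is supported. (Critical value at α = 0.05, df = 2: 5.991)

0.823; consistent

With incomplete dominance, a heterozygote × heterozygote cross gives a 1:2:1 phenotypic ratio.
Total ratio parts = 4. Expected numbers out of 2499:
  red: 2499 × 1/4 = 624.75
  pink: 2499 × 2/4 = 1249.5
  white: 2499 × 1/4 = 624.75
χ² = Σ (O − E)² / E
  red: (634 − 624.75)² / 624.75 = 0.1370
  pink: (1227 − 1249.5)² / 1249.5 = 0.4052
  white: (638 − 624.75)² / 624.75 = 0.2810
χ² = 0.1370 + 0.4052 + 0.2810 = 0.8232 ≈ 0.823
Degrees of freedom = 3 − 1 = 2; critical value at α = 0.05 is 5.991.
Since 0.823 < 5.991, we fail to reject the null hypothesis — the data are consistent with the 1:2:1 ratio.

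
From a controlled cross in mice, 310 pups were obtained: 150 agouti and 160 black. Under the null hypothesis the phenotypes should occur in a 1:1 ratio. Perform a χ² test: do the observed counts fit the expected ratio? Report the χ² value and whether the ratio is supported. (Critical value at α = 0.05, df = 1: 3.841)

0.323; consistent

Total ratio parts = 2. Expected numbers out of 310:
  agouti: 310 × 1/2 = 155
  black: 310 × 1/2 = 155
χ² = Σ (O − E)² / E
  agouti: (150 − 155)² / 155 = 0.1613
  black: (160 − 155)² / 155 = 0.1613
χ² = 0.1613 + 0.1613 = 0.3226 ≈ 0.323
Degrees of freedom = 2 − 1 = 1; critical value at α = 0.05 is 3.841.
Since 0.323 < 3.841, we fail to reject the null hypothesis — the data are consistent with the 1:1 ratio.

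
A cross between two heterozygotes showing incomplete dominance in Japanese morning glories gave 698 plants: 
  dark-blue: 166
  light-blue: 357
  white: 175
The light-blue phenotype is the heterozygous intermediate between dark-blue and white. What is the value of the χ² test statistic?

With incomplete dominance, a heterozygote × heterozygote cross gives a 1:2:1 phenotypic ratio.
Expected counts for N = 698 under a 1:2:1 ratio (total parts = 4):
  dark-blue: 698 × 1/4 = 174.5
  light-blue: 698 × 2/4 = 349
  white: 698 × 1/4 = 174.5
χ² = Σ (O − E)² / E
  dark-blue: (166 − 174.5)² / 174.5 = 0.4140
  light-blue: (357 − 349)² / 349 = 0.1834
  white: (175 − 174.5)² / 174.5 = 0.0014
χ² = 0.4140 + 0.1834 + 0.0014 = 0.5988 ≈ 0.599

0.599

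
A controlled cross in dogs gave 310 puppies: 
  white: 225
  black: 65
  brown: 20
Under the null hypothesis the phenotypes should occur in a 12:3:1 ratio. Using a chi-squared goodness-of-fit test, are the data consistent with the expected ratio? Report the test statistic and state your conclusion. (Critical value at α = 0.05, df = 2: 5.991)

1.075; consistent

Expected counts for N = 310 under a 12:3:1 ratio (total parts = 16):
  white: 310 × 12/16 = 232.5
  black: 310 × 3/16 = 58.125
  brown: 310 × 1/16 = 19.375
χ² = Σ (O − E)² / E
  white: (225 − 232.5)² / 232.5 = 0.2419
  black: (65 − 58.125)² / 58.125 = 0.8132
  brown: (20 − 19.375)² / 19.375 = 0.0202
χ² = 0.2419 + 0.8132 + 0.0202 = 1.0753 ≈ 1.075
Degrees of freedom = 3 − 1 = 2; critical value at α = 0.05 is 5.991.
Since 1.075 < 5.991, we fail to reject the null hypothesis — the data are consistent with the 12:3:1 ratio.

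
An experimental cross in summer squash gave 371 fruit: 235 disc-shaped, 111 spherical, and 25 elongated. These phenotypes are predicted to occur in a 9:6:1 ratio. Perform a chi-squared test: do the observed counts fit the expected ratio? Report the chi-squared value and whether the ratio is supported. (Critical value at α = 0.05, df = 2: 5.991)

Expected counts for N = 371 under a 9:6:1 ratio (total parts = 16):
  disc-shaped: 371 × 9/16 = 208.6875
  spherical: 371 × 6/16 = 139.125
  elongated: 371 × 1/16 = 23.1875
χ² = Σ (O − E)² / E
  disc-shaped: (235 − 208.6875)² / 208.6875 = 3.3176
  spherical: (111 − 139.125)² / 139.125 = 5.6856
  elongated: (25 − 23.1875)² / 23.1875 = 0.1417
χ² = 3.3176 + 5.6856 + 0.1417 = 9.1449 ≈ 9.145
Degrees of freedom = 3 − 1 = 2; critical value at α = 0.05 is 5.991.
Since 9.145 > 5.991, we reject the null hypothesis — the data do not fit the 9:6:1 ratio.

9.145; not consistent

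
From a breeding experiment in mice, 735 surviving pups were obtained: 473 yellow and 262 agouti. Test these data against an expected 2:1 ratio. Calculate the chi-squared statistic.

Expected counts for N = 735 under a 2:1 ratio (total parts = 3):
  yellow: 735 × 2/3 = 490
  agouti: 735 × 1/3 = 245
χ² = Σ (O − E)² / E
  yellow: (473 − 490)² / 490 = 0.5898
  agouti: (262 − 245)² / 245 = 1.1796
χ² = 0.5898 + 1.1796 = 1.7694 ≈ 1.769

1.769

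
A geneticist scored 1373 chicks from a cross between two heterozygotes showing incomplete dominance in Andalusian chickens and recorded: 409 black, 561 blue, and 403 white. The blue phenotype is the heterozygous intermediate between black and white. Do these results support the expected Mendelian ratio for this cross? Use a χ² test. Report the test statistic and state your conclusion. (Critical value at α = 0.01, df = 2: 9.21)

With incomplete dominance, a heterozygote × heterozygote cross gives a 1:2:1 phenotypic ratio.
Total ratio parts = 4. Expected numbers out of 1373:
  black: 1373 × 1/4 = 343.25
  blue: 1373 × 2/4 = 686.5
  white: 1373 × 1/4 = 343.25
χ² = Σ (O − E)² / E
  black: (409 − 343.25)² / 343.25 = 12.5945
  blue: (561 − 686.5)² / 686.5 = 22.9428
  white: (403 − 343.25)² / 343.25 = 10.4008
χ² = 12.5945 + 22.9428 + 10.4008 = 45.9381 ≈ 45.938
Degrees of freedom = 3 − 1 = 2; critical value at α = 0.01 is 9.21.
Since 45.938 > 9.21, we reject the null hypothesis — the data do not fit the 1:2:1 ratio.

45.938; not consistent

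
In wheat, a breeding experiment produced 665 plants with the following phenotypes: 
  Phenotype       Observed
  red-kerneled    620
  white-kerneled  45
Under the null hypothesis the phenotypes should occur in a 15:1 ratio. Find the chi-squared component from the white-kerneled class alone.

0.284

Total ratio parts = 16. Expected numbers out of 665:
  red-kerneled: 665 × 15/16 = 623.4375
  white-kerneled: 665 × 1/16 = 41.5625
Contribution of white-kerneled: (45 − 41.5625)² / 41.5625 = 0.2843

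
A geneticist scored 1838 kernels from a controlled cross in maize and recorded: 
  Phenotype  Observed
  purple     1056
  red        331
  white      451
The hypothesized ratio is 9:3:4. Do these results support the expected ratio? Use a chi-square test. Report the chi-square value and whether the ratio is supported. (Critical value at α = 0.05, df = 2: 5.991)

The 9:3:4 ratio has 16 parts, so with N = 1838 the expected counts are:
  purple: 1838 × 9/16 = 1033.875
  red: 1838 × 3/16 = 344.625
  white: 1838 × 4/16 = 459.5
χ² = Σ (O − E)² / E
  purple: (1056 − 1033.875)² / 1033.875 = 0.4735
  red: (331 − 344.625)² / 344.625 = 0.5387
  white: (451 − 459.5)² / 459.5 = 0.1572
χ² = 0.4735 + 0.5387 + 0.1572 = 1.1694 ≈ 1.169
Degrees of freedom = 3 − 1 = 2; critical value at α = 0.05 is 5.991.
Since 1.169 < 5.991, we fail to reject the null hypothesis — the data are consistent with the 9:3:4 ratio.

1.169; consistent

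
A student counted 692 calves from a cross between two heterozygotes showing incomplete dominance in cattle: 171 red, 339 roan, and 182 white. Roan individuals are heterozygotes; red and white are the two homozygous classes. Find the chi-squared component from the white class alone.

0.468

With incomplete dominance, a heterozygote × heterozygote cross gives a 1:2:1 phenotypic ratio.
Total ratio parts = 4. Expected numbers out of 692:
  red: 692 × 1/4 = 173
  roan: 692 × 2/4 = 346
  white: 692 × 1/4 = 173
Contribution of white: (182 − 173)² / 173 = 0.4682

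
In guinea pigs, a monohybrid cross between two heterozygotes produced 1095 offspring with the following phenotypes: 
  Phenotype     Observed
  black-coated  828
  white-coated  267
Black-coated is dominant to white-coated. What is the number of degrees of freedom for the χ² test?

1

For a monohybrid cross between heterozygotes with complete dominance, the expected phenotypic ratio is 3:1.
A goodness-of-fit test with 2 phenotype classes has df = 2 − 1 = 1.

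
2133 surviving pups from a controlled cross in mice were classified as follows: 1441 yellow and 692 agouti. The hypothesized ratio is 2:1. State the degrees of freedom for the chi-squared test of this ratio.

1

A goodness-of-fit test with 2 phenotype classes has df = 2 − 1 = 1.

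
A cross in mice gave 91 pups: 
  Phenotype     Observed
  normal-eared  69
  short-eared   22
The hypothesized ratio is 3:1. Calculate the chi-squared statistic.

Total ratio parts = 4. Expected numbers out of 91:
  normal-eared: 91 × 3/4 = 68.25
  short-eared: 91 × 1/4 = 22.75
χ² = Σ (O − E)² / E
  normal-eared: (69 − 68.25)² / 68.25 = 0.0082
  short-eared: (22 − 22.75)² / 22.75 = 0.0247
χ² = 0.0082 + 0.0247 = 0.0329 ≈ 0.033

0.033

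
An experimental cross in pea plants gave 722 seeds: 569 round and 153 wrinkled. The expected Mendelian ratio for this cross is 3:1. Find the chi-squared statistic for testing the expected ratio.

Under the 3:1 hypothesis (Σ ratio = 4, N = 722):
  round: 722 × 3/4 = 541.5
  wrinkled: 722 × 1/4 = 180.5
χ² = Σ (O − E)² / E
  round: (569 − 541.5)² / 541.5 = 1.3966
  wrinkled: (153 − 180.5)² / 180.5 = 4.1898
χ² = 1.3966 + 4.1898 = 5.5864 ≈ 5.586

5.586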